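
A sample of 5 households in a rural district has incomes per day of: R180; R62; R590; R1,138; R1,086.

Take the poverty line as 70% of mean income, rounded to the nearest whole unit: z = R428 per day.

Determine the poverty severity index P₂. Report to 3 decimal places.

Below the line: R62, R180 (q = 2 of N = 5).
Normalized shortfalls: (428−62)/428 = 0.8551; (428−180)/428 = 0.5794.
Squared: 0.7313; 0.3357.
Sum = 1.067015; P₂ = 1.067015 / 5 = 0.213.

0.213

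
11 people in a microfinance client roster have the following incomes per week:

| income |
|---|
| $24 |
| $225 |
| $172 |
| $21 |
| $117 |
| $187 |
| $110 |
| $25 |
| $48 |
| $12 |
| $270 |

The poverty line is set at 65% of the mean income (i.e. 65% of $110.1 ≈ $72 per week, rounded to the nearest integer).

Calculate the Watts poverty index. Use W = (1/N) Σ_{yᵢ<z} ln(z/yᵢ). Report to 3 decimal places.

0.508

Below z: $12, $21, $24, $25, $48 (q = 5 of N = 11).
ln(z/y) terms: ln(72/12) = 1.7918; ln(72/21) = 1.2321; ln(72/24) = 1.0986; ln(72/25) = 1.0578; ln(72/48) = 0.4055.
W = 5.585771 / 11 = 0.508.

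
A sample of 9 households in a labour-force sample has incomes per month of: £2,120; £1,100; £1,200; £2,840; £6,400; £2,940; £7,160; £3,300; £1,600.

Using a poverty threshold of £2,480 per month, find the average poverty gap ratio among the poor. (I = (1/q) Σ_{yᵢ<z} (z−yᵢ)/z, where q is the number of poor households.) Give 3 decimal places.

0.393

Below the line: £1,100, £1,200, £1,600, £2,120 (q = 4 of N = 9).
Relative gaps: 0.5565, 0.5161, 0.3548, 0.1452; sum = 1.572581.
I averages over the q = 4 poor units only: 1.572581 / 4 = 0.393.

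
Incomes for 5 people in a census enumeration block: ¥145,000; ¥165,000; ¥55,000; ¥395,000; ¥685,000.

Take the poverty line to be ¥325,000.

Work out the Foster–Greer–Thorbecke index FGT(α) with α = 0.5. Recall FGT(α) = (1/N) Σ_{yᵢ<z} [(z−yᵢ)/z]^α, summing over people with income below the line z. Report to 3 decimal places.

0.471

Incomes under z: ¥55,000, ¥145,000, ¥165,000 (q = 3 of N = 5).
Normalized shortfalls: (325000−55000)/325000 = 0.8308; (325000−145000)/325000 = 0.5538; (325000−165000)/325000 = 0.4923.
Raised to α = 0.5: 0.91147; 0.74421; 0.70165.
Sum = 2.357320; FGT(0.5) = 2.357320 / 5 = 0.471.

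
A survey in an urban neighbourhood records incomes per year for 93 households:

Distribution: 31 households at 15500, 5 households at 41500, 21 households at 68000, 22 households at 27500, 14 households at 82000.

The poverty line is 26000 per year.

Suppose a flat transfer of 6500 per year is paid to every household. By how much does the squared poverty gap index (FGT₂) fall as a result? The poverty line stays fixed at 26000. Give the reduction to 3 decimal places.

0.046

Before: below the line — 31×15500; squared poverty gap index (FGT₂) = 0.05436.
After the 6500 transfer: below the line — 31×22000; squared poverty gap index (FGT₂) = 0.00789.
Reduction = 0.05436 − 0.00789 = 0.046.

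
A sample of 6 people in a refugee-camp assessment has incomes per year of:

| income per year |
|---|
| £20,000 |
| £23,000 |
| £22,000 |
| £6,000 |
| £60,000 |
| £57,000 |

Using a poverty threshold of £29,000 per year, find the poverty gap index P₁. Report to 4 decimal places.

Incomes under z: £6,000, £20,000, £22,000, £23,000 (q = 4 of N = 6).
Shortfall ratios: (29000−6000)/29000 = 0.7931; (29000−20000)/29000 = 0.3103; (29000−22000)/29000 = 0.2414; (29000−23000)/29000 = 0.2069.
Σ = 1.551724. Dividing by the full population N = 6 gives P₁ = 0.2586.

0.2586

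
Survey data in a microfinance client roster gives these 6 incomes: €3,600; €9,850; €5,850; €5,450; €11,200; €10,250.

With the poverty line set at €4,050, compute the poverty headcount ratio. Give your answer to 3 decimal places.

0.167

1 of the 6 families have income below €4,050.
H = 1/6 = 0.167.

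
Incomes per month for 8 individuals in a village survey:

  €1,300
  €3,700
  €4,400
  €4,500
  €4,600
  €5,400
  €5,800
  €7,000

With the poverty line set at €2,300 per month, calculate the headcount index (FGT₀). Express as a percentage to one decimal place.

1 of the 8 individuals have income below €2,300.
H = 1/8 = 12.5%.

12.5%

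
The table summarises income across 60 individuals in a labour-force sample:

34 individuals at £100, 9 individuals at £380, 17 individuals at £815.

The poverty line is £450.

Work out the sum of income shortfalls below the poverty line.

£12,530

Poor units: 34×£100, 9×£380 (q = 43 of N = 60).
Individual gaps: 34×(450−100) = 11900; 9×(450−380) = 630.
Aggregate gap = £12,530.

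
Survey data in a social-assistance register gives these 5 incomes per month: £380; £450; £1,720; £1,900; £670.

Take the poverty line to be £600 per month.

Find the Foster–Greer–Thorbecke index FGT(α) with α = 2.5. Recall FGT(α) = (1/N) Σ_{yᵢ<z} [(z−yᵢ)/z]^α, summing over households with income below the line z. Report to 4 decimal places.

Below the line: £380, £450 (q = 2 of N = 5).
Normalized shortfalls: (600−380)/600 = 0.3667; (600−450)/600 = 0.2500.
Raised to α = 2.5: 0.08141; 0.03125.
Sum = 0.112660; FGT(2.5) = 0.112660 / 5 = 0.0225.

0.0225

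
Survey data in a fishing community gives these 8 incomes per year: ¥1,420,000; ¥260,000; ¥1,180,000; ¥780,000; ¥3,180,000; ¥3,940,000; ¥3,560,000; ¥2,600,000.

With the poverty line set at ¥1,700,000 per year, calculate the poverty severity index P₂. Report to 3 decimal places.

0.141

Poor units: ¥260,000, ¥780,000, ¥1,180,000, ¥1,420,000 (q = 4 of N = 8).
Normalized shortfalls: (1700000−260000)/1700000 = 0.8471; (1700000−780000)/1700000 = 0.5412; (1700000−1180000)/1700000 = 0.3059; (1700000−1420000)/1700000 = 0.1647.
Squared: 0.7175; 0.2929; 0.0936; 0.0271.
Sum = 1.131073; P₂ = 1.131073 / 8 = 0.141.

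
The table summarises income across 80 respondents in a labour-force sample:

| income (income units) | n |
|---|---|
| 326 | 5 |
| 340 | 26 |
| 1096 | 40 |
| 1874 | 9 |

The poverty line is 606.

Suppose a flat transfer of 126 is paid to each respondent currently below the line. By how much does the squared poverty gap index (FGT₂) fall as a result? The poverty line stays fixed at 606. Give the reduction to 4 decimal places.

Before: below the line — 5×326, 26×340; squared poverty gap index (FGT₂) = 0.075961.
After the 126 transfer: below the line — 5×452, 26×466; squared poverty gap index (FGT₂) = 0.021382.
Reduction = 0.075961 − 0.021382 = 0.0546.

0.0546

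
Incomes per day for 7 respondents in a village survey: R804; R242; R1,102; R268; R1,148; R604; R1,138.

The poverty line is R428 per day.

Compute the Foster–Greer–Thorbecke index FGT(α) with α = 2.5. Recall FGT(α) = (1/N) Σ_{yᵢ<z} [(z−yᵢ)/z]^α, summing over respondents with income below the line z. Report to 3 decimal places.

0.030

Poor units: R242, R268 (q = 2 of N = 7).
Gap ratios (z−y)/z: (428−242)/428 = 0.4346; (428−268)/428 = 0.3738.
Raised to α = 2.5: 0.12450; 0.08545.
Sum = 0.209947; FGT(2.5) = 0.209947 / 7 = 0.030.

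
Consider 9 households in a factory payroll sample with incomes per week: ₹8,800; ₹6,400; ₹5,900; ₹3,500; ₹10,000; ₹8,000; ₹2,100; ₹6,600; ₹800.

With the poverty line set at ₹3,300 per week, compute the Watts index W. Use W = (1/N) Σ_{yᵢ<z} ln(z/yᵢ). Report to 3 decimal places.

0.208

Below the line: ₹800, ₹2,100 (q = 2 of N = 9).
ln(z/y) terms: ln(3300/800) = 1.4171; ln(3300/2100) = 0.4520.
W = 1.869051 / 9 = 0.208.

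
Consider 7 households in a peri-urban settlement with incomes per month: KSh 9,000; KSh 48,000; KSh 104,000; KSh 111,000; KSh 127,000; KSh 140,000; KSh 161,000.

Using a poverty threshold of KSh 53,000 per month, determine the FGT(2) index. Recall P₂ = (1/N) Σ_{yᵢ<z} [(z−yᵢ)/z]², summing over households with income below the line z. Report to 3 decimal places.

Below z: KSh 9,000, KSh 48,000 (q = 2 of N = 7).
Normalized shortfalls: (53000−9000)/53000 = 0.8302; (53000−48000)/53000 = 0.0943.
Squared: 0.6892; 0.0089.
Sum = 0.698113; P₂ = 0.698113 / 7 = 0.100.

0.100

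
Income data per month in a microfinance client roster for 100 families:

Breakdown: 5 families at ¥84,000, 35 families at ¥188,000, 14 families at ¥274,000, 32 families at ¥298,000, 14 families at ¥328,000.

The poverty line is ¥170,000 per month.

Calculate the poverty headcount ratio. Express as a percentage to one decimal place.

5.0%

5 of the 100 families have income below ¥170,000.
H = 5/100 = 5.0%.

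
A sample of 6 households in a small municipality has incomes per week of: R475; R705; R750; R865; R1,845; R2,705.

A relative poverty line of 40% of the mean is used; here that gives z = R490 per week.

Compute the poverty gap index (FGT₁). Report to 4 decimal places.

Below the line: R475 (q = 1 of N = 6).
Relative gaps: (490−475)/490 = 0.0306.
Σ = 0.030612. Dividing by the full population N = 6 gives P₁ = 0.0051.

0.0051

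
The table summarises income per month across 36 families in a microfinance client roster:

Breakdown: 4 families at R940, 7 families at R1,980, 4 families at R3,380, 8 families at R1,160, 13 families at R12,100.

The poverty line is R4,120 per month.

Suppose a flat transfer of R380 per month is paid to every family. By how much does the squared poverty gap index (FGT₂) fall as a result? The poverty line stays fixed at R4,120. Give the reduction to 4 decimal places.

0.0621

Before: below the line — 4×R940, 8×R1,160, 7×R1,980, 4×R3,380; squared poverty gap index (FGT₂) = 0.236942.
After the R380 transfer: below the line — 4×R1,320, 8×R1,540, 7×R2,360, 4×R3,760; squared poverty gap index (FGT₂) = 0.174794.
Reduction = 0.236942 − 0.174794 = 0.0621.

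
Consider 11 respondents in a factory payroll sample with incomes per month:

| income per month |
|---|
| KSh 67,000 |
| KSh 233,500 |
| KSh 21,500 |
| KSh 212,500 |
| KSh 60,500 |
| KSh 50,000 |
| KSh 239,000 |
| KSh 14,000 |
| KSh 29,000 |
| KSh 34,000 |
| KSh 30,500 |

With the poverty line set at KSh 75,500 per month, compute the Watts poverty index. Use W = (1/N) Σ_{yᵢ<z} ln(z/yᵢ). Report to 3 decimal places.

0.578

Below the line: KSh 14,000, KSh 21,500, KSh 29,000, KSh 30,500, KSh 34,000, KSh 50,000, KSh 60,500, KSh 67,000 (q = 8 of N = 11).
ln(z/y) terms: ln(75500/14000) = 1.6851; ln(75500/21500) = 1.2561; ln(75500/29000) = 0.9568; ln(75500/30500) = 0.9064; ln(75500/34000) = 0.7978; ln(75500/50000) = 0.4121; ln(75500/60500) = 0.2215; ln(75500/67000) = 0.1194.
W = 6.355209 / 11 = 0.578.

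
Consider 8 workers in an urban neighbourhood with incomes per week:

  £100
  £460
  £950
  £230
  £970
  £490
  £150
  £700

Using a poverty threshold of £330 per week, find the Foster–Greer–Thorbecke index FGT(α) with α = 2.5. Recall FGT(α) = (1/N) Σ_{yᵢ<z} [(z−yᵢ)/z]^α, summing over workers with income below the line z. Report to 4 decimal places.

Below the line: £100, £150, £230 (q = 3 of N = 8).
Shortfall ratios: (330−100)/330 = 0.6970; (330−150)/330 = 0.5455; (330−230)/330 = 0.3030.
Raised to α = 2.5: 0.40554; 0.21973; 0.05055.
Sum = 0.675824; FGT(2.5) = 0.675824 / 8 = 0.0845.

0.0845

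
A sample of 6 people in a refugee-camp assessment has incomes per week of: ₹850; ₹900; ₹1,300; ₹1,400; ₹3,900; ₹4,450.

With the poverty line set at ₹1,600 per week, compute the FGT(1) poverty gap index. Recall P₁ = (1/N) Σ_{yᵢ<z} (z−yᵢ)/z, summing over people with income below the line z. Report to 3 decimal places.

Poor units: ₹850, ₹900, ₹1,300, ₹1,400 (q = 4 of N = 6).
Shortfall ratios: (1600−850)/1600 = 0.4688; (1600−900)/1600 = 0.4375; (1600−1300)/1600 = 0.1875; (1600−1400)/1600 = 0.1250.
Sum of shortfalls = 1.218750; P₁ averages over all N: 1.218750 / 6 = 0.203.

0.203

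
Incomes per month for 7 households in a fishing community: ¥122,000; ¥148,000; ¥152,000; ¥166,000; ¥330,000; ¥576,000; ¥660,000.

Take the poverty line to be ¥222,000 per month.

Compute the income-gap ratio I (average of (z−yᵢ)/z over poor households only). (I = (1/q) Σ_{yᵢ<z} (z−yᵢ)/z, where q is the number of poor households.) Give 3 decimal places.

0.338

Poor units: ¥122,000, ¥148,000, ¥152,000, ¥166,000 (q = 4 of N = 7).
Shortfall ratios (z−y)/z: 0.4505, 0.3333, 0.3153, 0.2523; sum = 1.351351.
The income-gap ratio divides by q (the poor only): 1.351351 / 4 = 0.338.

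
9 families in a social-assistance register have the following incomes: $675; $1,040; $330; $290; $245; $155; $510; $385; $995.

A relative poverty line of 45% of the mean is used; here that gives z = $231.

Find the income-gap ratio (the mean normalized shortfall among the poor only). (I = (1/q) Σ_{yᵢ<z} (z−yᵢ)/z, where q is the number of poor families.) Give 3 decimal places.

Below z: $155 (q = 1 of N = 9).
Shortfall ratios (z−y)/z: 0.3290; sum = 0.329004.
The income-gap ratio divides by q (the poor only): 0.329004 / 1 = 0.329.

0.329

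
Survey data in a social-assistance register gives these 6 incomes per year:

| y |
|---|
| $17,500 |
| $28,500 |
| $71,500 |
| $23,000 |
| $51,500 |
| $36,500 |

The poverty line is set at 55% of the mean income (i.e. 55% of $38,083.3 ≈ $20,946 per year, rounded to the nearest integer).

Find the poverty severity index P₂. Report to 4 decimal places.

Poor units: $17,500 (q = 1 of N = 6).
Relative gaps: (20946−17500)/20946 = 0.1645.
Squared: 0.0271.
Sum = 0.027066; P₂ = 0.027066 / 6 = 0.0045.

0.0045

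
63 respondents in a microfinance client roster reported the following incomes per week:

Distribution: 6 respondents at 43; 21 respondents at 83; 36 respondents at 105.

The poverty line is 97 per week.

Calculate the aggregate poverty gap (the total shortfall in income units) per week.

Poor units: 6×43, 21×83 (q = 27 of N = 63).
Individual gaps: 6×(97−43) = 324; 21×(97−83) = 294.
Aggregate gap = 618.

618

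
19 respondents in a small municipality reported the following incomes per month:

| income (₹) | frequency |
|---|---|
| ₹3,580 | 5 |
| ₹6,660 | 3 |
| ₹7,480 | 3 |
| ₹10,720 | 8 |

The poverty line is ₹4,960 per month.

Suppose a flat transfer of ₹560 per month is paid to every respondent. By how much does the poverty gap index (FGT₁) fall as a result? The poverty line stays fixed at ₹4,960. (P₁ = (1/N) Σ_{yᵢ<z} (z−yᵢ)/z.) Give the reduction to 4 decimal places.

0.0297

Before: below the line — 5×₹3,580; poverty gap index (FGT₁) = 0.073217.
After the ₹560 transfer: below the line — 5×₹4,140; poverty gap index (FGT₁) = 0.043506.
Reduction = 0.073217 − 0.043506 = 0.0297.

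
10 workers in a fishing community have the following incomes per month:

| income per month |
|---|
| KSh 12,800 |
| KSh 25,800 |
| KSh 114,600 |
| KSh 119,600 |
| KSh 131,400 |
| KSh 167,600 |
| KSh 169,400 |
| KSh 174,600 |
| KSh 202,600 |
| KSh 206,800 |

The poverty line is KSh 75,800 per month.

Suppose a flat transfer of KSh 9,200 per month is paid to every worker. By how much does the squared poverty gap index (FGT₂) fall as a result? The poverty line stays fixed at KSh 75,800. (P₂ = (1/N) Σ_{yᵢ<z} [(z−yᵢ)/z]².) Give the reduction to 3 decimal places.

Before: below the line — KSh 12,800, KSh 25,800; squared poverty gap index (FGT₂) = 0.11259.
After the KSh 9,200 transfer: below the line — KSh 22,000, KSh 35,000; squared poverty gap index (FGT₂) = 0.07935.
Reduction = 0.11259 − 0.07935 = 0.033.

0.033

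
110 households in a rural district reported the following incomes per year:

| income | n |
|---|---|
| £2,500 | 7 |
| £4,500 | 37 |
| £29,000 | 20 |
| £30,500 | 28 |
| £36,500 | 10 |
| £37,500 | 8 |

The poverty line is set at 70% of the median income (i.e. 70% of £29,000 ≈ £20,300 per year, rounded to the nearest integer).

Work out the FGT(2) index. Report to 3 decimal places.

Poor units: 7×£2,500, 37×£4,500 (q = 44 of N = 110).
Relative gaps: (20300−2500)/20300 = 0.8768 (×7); (20300−4500)/20300 = 0.7783 (×37).
Squared: 0.7689 (×7); 0.6058 (×37).
Sum = 27.796258; P₂ = 27.796258 / 110 = 0.253.

0.253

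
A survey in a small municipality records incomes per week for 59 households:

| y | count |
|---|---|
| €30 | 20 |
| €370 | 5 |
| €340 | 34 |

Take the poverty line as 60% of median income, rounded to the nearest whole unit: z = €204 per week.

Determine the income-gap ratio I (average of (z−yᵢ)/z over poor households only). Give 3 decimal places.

Poor units: 20×€30 (q = 20 of N = 59).
Shortfall ratios (z−y)/z: 0.8529 (×20); sum = 17.058824.
I averages over the q = 20 poor units only: 17.058824 / 20 = 0.853.

0.853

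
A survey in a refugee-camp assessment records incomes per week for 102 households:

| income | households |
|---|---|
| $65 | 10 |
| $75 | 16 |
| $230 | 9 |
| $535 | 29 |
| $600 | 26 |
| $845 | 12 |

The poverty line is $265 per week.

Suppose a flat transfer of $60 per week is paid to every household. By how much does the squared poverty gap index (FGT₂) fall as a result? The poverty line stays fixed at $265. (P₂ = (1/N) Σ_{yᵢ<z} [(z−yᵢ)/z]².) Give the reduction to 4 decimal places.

0.0729

Before: below the line — 10×$65, 16×$75, 9×$230; squared poverty gap index (FGT₂) = 0.138019.
After the $60 transfer: below the line — 10×$125, 16×$135; squared poverty gap index (FGT₂) = 0.065113.
Reduction = 0.138019 − 0.065113 = 0.0729.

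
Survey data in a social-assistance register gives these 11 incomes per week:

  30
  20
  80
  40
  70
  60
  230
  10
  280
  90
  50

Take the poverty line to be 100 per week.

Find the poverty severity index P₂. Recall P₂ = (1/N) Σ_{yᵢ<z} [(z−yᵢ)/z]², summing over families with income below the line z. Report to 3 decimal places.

0.259

Below z: 10, 20, 30, 40, 50, 60, 70, 80, 90 (q = 9 of N = 11).
Shortfall ratios: (100−10)/100 = 0.9000; (100−20)/100 = 0.8000; (100−30)/100 = 0.7000; (100−40)/100 = 0.6000; (100−50)/100 = 0.5000; (100−60)/100 = 0.4000; (100−70)/100 = 0.3000; (100−80)/100 = 0.2000; (100−90)/100 = 0.1000.
Squared: 0.8100; 0.6400; 0.4900; 0.3600; 0.2500; 0.1600; 0.0900; 0.0400; 0.0100.
Sum = 2.850000; P₂ = 2.850000 / 11 = 0.259.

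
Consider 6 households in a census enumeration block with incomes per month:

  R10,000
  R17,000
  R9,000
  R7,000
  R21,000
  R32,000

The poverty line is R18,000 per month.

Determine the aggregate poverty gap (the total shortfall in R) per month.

Below z: R7,000, R9,000, R10,000, R17,000 (q = 4 of N = 6).
Individual gaps: 18000−7000 = 11000; 18000−9000 = 9000; 18000−10000 = 8000; 18000−17000 = 1000.
Aggregate gap = R29,000.

R29,000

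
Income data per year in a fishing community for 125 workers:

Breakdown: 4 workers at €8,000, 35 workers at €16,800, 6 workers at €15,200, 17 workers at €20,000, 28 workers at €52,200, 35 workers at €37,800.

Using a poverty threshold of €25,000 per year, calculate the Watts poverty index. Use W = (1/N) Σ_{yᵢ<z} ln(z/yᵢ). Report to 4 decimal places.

Below the line: 4×€8,000, 6×€15,200, 35×€16,800, 17×€20,000 (q = 62 of N = 125).
Log gaps: ln(25000/8000) = 1.1394 (×4); ln(25000/15200) = 0.4976 (×6); ln(25000/16800) = 0.3975 (×35); ln(25000/20000) = 0.2231 (×17).
W = 25.249053 / 125 = 0.2020.

0.2020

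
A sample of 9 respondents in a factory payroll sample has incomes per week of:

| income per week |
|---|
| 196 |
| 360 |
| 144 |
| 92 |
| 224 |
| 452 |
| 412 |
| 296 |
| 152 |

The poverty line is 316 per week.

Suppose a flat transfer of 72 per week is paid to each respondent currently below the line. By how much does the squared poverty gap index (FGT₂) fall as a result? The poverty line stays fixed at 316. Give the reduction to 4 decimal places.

0.0953

Before: below the line — 92, 144, 152, 196, 224, 296; squared poverty gap index (FGT₂) = 0.144564.
After the 72 transfer: below the line — 164, 216, 224, 268, 296; squared poverty gap index (FGT₂) = 0.049262.
Reduction = 0.144564 − 0.049262 = 0.0953.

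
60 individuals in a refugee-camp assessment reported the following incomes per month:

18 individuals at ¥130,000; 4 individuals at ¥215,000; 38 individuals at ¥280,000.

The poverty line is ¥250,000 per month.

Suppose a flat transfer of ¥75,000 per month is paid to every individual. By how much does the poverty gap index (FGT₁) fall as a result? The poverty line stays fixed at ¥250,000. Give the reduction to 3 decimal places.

0.099

Before: below the line — 18×¥130,000, 4×¥215,000; poverty gap index (FGT₁) = 0.15333.
After the ¥75,000 transfer: below the line — 18×¥205,000; poverty gap index (FGT₁) = 0.05400.
Reduction = 0.15333 − 0.05400 = 0.099.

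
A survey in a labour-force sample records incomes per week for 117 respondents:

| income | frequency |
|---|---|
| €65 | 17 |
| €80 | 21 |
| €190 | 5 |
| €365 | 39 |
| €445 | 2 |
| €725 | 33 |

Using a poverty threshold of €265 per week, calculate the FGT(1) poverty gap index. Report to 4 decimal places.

Incomes under z: 17×€65, 21×€80, 5×€190 (q = 43 of N = 117).
Gap ratios (z−y)/z: (265−65)/265 = 0.7547 (×17); (265−80)/265 = 0.6981 (×21); (265−190)/265 = 0.2830 (×5).
Sum of shortfalls = 28.905660; P₁ averages over all N: 28.905660 / 117 = 0.2471.

0.2471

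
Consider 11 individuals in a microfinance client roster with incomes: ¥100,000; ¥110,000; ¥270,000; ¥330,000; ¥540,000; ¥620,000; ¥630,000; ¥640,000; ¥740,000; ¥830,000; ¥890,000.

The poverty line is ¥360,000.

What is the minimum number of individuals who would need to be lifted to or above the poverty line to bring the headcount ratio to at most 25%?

2

Currently q = 4 of N = 11 are below the line (H = 0.364).
A headcount ratio of at most 25% allows at most ⌊0.25 × 11⌋ = 2 poor individuals.
So at least 4 − 2 = 2 must be lifted.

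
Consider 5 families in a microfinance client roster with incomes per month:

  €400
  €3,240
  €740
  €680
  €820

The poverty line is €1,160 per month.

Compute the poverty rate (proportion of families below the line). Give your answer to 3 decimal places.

0.800

4 of the 5 families have income below €1,160.
H = 4/5 = 0.800.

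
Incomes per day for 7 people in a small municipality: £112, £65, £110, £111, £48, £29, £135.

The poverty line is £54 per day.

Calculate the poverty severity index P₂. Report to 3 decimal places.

0.032

Below the line: £29, £48 (q = 2 of N = 7).
Gap ratios (z−y)/z: (54−29)/54 = 0.4630; (54−48)/54 = 0.1111.
Squared: 0.2143; 0.0123.
Sum = 0.226680; P₂ = 0.226680 / 7 = 0.032.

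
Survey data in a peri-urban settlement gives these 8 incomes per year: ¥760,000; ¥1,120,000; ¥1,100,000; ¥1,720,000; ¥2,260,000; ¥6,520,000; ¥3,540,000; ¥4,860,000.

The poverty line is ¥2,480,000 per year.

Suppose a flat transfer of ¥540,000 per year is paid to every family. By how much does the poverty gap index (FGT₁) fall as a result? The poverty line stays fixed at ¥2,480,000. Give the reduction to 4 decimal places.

0.1200

Before: below the line — ¥760,000, ¥1,100,000, ¥1,120,000, ¥1,720,000, ¥2,260,000; poverty gap index (FGT₁) = 0.274194.
After the ¥540,000 transfer: below the line — ¥1,300,000, ¥1,640,000, ¥1,660,000, ¥2,260,000; poverty gap index (FGT₁) = 0.154234.
Reduction = 0.274194 − 0.154234 = 0.1200.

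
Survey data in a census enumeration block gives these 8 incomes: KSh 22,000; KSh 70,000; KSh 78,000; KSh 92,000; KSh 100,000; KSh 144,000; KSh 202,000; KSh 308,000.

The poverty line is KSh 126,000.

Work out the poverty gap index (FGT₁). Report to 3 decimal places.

Poor units: KSh 22,000, KSh 70,000, KSh 78,000, KSh 92,000, KSh 100,000 (q = 5 of N = 8).
Shortfall ratios: (126000−22000)/126000 = 0.8254; (126000−70000)/126000 = 0.4444; (126000−78000)/126000 = 0.3810; (126000−92000)/126000 = 0.2698; (126000−100000)/126000 = 0.2063.
Sum of shortfalls = 2.126984; P₁ averages over all N: 2.126984 / 8 = 0.266.

0.266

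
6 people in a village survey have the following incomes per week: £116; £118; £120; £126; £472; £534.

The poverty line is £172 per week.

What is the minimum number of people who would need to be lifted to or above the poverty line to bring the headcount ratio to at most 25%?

Currently q = 4 of N = 6 are below the line (H = 0.667).
A headcount ratio of at most 25% allows at most ⌊0.25 × 6⌋ = 1 poor people.
So at least 4 − 1 = 3 must be lifted.

3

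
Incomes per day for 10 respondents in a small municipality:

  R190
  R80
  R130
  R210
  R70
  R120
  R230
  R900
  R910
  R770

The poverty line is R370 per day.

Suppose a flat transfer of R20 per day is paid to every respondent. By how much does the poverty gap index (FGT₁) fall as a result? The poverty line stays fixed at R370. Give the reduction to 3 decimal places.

0.038

Before: below the line — R70, R80, R120, R130, R190, R210, R230; poverty gap index (FGT₁) = 0.42162.
After the R20 transfer: below the line — R90, R100, R140, R150, R210, R230, R250; poverty gap index (FGT₁) = 0.38378.
Reduction = 0.42162 − 0.38378 = 0.038.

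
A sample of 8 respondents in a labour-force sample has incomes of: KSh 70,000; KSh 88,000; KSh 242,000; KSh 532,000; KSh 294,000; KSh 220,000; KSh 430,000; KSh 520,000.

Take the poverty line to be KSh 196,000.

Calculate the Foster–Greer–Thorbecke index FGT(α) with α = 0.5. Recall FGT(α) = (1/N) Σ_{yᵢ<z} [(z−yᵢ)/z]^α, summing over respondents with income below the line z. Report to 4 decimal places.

0.1930

Poor units: KSh 70,000, KSh 88,000 (q = 2 of N = 8).
Shortfall ratios: (196000−70000)/196000 = 0.6429; (196000−88000)/196000 = 0.5510.
Raised to α = 0.5: 0.80178; 0.74231.
Sum = 1.544091; FGT(0.5) = 1.544091 / 8 = 0.1930.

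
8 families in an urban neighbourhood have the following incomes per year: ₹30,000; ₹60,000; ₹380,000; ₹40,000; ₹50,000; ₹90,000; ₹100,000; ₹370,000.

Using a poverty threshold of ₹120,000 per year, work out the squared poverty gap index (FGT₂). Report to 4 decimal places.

Below z: ₹30,000, ₹40,000, ₹50,000, ₹60,000, ₹90,000, ₹100,000 (q = 6 of N = 8).
Shortfall ratios: (120000−30000)/120000 = 0.7500; (120000−40000)/120000 = 0.6667; (120000−50000)/120000 = 0.5833; (120000−60000)/120000 = 0.5000; (120000−90000)/120000 = 0.2500; (120000−100000)/120000 = 0.1667.
Squared: 0.5625; 0.4444; 0.3403; 0.2500; 0.0625; 0.0278.
Sum = 1.687500; P₂ = 1.687500 / 8 = 0.2109.

0.2109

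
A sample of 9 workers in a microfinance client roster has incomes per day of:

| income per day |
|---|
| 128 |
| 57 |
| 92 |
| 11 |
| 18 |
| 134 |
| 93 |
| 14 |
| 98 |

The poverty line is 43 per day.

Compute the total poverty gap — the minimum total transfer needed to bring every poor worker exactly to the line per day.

Below z: 11, 14, 18 (q = 3 of N = 9).
Individual gaps: 43−11 = 32; 43−14 = 29; 43−18 = 25.
Aggregate gap = 86.

86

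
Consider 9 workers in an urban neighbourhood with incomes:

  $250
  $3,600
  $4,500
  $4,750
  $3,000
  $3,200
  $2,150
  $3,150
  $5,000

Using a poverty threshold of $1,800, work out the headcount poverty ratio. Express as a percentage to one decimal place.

11.1%

1 of the 9 workers have income below $1,800.
H = 1/9 = 11.1%.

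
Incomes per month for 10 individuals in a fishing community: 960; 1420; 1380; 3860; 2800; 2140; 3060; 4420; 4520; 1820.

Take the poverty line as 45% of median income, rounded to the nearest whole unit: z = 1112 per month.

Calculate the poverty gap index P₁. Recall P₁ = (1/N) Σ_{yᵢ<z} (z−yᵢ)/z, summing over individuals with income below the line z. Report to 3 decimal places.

0.014

Below z: 960 (q = 1 of N = 10).
Relative gaps: (1112−960)/1112 = 0.1367.
Sum of shortfalls = 0.136691; P₁ averages over all N: 0.136691 / 10 = 0.014.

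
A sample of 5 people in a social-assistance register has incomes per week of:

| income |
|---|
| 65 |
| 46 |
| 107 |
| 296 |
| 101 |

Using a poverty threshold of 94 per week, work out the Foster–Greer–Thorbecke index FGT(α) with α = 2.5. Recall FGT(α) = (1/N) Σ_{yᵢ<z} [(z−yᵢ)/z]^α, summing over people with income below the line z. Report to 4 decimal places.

Below the line: 46, 65 (q = 2 of N = 5).
Normalized shortfalls: (94−46)/94 = 0.5106; (94−65)/94 = 0.3085.
Raised to α = 2.5: 0.18633; 0.05287.
Sum = 0.239196; FGT(2.5) = 0.239196 / 5 = 0.0478.

0.0478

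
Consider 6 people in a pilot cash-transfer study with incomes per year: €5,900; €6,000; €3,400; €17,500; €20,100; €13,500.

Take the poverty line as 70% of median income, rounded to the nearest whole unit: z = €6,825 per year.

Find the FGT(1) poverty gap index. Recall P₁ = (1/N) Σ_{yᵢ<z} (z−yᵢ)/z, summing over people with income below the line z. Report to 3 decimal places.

Poor units: €3,400, €5,900, €6,000 (q = 3 of N = 6).
Shortfall ratios: (6825−3400)/6825 = 0.5018; (6825−5900)/6825 = 0.1355; (6825−6000)/6825 = 0.1209.
Sum of shortfalls = 0.758242; P₁ averages over all N: 0.758242 / 6 = 0.126.

0.126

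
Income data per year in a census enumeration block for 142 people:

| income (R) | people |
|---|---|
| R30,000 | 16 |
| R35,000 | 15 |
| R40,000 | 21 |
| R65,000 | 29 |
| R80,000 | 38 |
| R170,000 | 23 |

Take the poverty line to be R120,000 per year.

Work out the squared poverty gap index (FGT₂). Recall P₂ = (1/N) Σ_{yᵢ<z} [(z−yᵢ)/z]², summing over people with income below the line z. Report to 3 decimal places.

Below z: 16×R30,000, 15×R35,000, 21×R40,000, 29×R65,000, 38×R80,000 (q = 119 of N = 142).
Gap ratios (z−y)/z: (120000−30000)/120000 = 0.7500 (×16); (120000−35000)/120000 = 0.7083 (×15); (120000−40000)/120000 = 0.6667 (×21); (120000−65000)/120000 = 0.4583 (×29); (120000−80000)/120000 = 0.3333 (×38).
Squared: 0.5625 (×16); 0.5017 (×15); 0.4444 (×21); 0.2101 (×29); 0.1111 (×38).
Sum = 36.173611; P₂ = 36.173611 / 142 = 0.255.

0.255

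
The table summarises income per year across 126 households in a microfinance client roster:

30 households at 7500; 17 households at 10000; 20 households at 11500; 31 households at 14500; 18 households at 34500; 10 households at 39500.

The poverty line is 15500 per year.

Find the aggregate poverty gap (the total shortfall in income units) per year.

Poor units: 30×7500, 17×10000, 20×11500, 31×14500 (q = 98 of N = 126).
Individual gaps: 30×(15500−7500) = 240000; 17×(15500−10000) = 93500; 20×(15500−11500) = 80000; 31×(15500−14500) = 31000.
Aggregate gap = 444500.

444500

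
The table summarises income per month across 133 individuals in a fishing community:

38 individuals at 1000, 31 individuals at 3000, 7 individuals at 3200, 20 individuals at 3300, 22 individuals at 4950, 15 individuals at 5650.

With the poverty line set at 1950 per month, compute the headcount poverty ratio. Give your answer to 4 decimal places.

0.2857

38 of the 133 individuals have income below 1950.
H = 38/133 = 0.2857.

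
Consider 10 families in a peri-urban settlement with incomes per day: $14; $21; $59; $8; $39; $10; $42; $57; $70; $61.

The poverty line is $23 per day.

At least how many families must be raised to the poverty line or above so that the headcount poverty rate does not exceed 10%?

3

Currently q = 4 of N = 10 are below the line (H = 0.400).
A headcount ratio of at most 10% allows at most ⌊0.10 × 10⌋ = 1 poor families.
So at least 4 − 1 = 3 must be lifted.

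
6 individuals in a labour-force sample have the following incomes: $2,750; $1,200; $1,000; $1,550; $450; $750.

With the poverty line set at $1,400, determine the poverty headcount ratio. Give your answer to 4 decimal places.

0.6667

4 of the 6 individuals have income below $1,400.
H = 4/6 = 0.6667.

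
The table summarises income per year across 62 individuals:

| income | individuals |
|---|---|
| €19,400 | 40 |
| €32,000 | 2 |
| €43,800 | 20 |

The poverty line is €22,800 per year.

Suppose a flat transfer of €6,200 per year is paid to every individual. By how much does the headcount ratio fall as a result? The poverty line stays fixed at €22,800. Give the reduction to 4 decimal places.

0.6452

Before: below the line — 40×€19,400; headcount ratio = 0.645161.
After the €6,200 transfer: below the line — none; headcount ratio = 0.000000.
Reduction = 0.645161 − 0.000000 = 0.6452.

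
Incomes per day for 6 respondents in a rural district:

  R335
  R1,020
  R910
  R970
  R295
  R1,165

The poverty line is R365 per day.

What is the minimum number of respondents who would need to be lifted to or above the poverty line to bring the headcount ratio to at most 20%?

1

2 of the 6 respondents are poor, so H = 2/6 = 0.333.
A headcount ratio of at most 20% allows at most ⌊0.20 × 6⌋ = 1 poor respondents.
So at least 2 − 1 = 1 must be lifted.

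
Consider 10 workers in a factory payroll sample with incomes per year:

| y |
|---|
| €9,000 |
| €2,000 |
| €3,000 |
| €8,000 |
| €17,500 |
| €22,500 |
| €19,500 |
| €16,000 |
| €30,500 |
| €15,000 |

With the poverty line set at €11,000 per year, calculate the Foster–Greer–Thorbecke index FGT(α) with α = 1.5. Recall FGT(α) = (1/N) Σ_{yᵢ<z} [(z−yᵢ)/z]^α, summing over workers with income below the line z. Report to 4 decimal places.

0.1580

Below z: €2,000, €3,000, €8,000, €9,000 (q = 4 of N = 10).
Normalized shortfalls: (11000−2000)/11000 = 0.8182; (11000−3000)/11000 = 0.7273; (11000−8000)/11000 = 0.2727; (11000−9000)/11000 = 0.1818.
Raised to α = 1.5: 0.74007; 0.62022; 0.14243; 0.07753.
Sum = 1.580248; FGT(1.5) = 1.580248 / 10 = 0.1580.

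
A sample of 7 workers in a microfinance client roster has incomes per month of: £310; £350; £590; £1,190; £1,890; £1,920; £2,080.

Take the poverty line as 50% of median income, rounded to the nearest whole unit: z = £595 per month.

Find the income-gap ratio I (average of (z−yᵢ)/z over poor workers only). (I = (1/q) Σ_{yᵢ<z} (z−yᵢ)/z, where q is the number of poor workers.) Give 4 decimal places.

Below the line: £310, £350, £590 (q = 3 of N = 7).
Shortfall ratios (z−y)/z: 0.4790, 0.4118, 0.0084; sum = 0.899160.
I averages over the q = 3 poor units only: 0.899160 / 3 = 0.2997.

0.2997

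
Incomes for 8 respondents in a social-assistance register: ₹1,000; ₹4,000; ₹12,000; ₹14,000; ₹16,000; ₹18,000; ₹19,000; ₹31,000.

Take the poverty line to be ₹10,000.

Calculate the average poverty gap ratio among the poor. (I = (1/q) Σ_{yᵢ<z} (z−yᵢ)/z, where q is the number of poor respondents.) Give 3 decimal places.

0.750

Below the line: ₹1,000, ₹4,000 (q = 2 of N = 8).
Shortfall ratios (z−y)/z: 0.9000, 0.6000; sum = 1.500000.
I averages over the q = 2 poor units only: 1.500000 / 2 = 0.750.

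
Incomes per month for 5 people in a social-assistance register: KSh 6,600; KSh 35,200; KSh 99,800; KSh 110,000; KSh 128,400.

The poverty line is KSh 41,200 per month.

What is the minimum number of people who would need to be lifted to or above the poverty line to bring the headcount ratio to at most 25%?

1

2 of the 5 people are poor, so H = 2/5 = 0.400.
A headcount ratio of at most 25% allows at most ⌊0.25 × 5⌋ = 1 poor people.
So at least 2 − 1 = 1 must be lifted.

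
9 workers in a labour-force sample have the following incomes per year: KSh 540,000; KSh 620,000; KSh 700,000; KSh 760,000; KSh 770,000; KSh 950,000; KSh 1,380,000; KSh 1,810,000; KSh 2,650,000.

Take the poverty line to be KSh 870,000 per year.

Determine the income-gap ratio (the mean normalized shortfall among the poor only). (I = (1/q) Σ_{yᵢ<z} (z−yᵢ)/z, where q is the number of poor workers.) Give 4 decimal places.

Below z: KSh 540,000, KSh 620,000, KSh 700,000, KSh 760,000, KSh 770,000 (q = 5 of N = 9).
Relative gaps: 0.3793, 0.2874, 0.1954, 0.1264, 0.1149; sum = 1.103448.
I averages over the q = 5 poor units only: 1.103448 / 5 = 0.2207.

0.2207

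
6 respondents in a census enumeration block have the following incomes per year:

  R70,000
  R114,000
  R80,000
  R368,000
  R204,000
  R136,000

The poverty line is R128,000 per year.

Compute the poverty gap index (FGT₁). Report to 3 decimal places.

Below z: R70,000, R80,000, R114,000 (q = 3 of N = 6).
Gap ratios (z−y)/z: (128000−70000)/128000 = 0.4531; (128000−80000)/128000 = 0.3750; (128000−114000)/128000 = 0.1094.
Sum of shortfalls = 0.937500; P₁ averages over all N: 0.937500 / 6 = 0.156.

0.156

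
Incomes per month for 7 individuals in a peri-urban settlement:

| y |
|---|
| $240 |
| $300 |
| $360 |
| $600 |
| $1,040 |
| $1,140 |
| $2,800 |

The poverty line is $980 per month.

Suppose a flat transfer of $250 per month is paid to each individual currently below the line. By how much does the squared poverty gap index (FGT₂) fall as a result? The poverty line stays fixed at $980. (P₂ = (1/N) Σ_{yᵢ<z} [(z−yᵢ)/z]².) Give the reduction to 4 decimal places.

0.1428

Before: below the line — $240, $300, $360, $600; squared poverty gap index (FGT₂) = 0.228893.
After the $250 transfer: below the line — $490, $550, $610, $850; squared poverty gap index (FGT₂) = 0.086095.
Reduction = 0.228893 − 0.086095 = 0.1428.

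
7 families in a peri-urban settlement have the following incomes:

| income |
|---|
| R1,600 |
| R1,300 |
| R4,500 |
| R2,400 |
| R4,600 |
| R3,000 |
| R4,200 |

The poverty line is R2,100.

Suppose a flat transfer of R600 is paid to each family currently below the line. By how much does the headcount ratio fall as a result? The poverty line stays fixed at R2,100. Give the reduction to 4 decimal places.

0.1429

Before: below the line — R1,300, R1,600; headcount ratio = 0.285714.
After the R600 transfer: below the line — R1,900; headcount ratio = 0.142857.
Reduction = 0.285714 − 0.142857 = 0.1429.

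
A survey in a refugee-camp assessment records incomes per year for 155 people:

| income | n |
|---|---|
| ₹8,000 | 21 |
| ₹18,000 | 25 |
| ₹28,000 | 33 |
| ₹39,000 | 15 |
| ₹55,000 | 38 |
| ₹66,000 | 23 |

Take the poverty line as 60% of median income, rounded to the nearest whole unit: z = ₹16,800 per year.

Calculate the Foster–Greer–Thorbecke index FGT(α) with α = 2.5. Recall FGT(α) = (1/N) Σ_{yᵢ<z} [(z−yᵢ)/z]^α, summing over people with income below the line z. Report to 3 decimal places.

Below the line: 21×₹8,000 (q = 21 of N = 155).
Shortfall ratios: (16800−8000)/16800 = 0.5238 (×21).
Raised to α = 2.5: 0.19858 (×21).
Sum = 4.170161; FGT(2.5) = 4.170161 / 155 = 0.027.

0.027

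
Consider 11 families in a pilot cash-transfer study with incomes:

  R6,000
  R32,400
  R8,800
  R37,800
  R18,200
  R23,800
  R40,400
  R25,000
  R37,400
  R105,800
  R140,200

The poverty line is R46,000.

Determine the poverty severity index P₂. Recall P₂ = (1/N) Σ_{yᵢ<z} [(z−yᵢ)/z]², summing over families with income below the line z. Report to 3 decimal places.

Poor units: R6,000, R8,800, R18,200, R23,800, R25,000, R32,400, R37,400, R37,800, R40,400 (q = 9 of N = 11).
Normalized shortfalls: (46000−6000)/46000 = 0.8696; (46000−8800)/46000 = 0.8087; (46000−18200)/46000 = 0.6043; (46000−23800)/46000 = 0.4826; (46000−25000)/46000 = 0.4565; (46000−32400)/46000 = 0.2957; (46000−37400)/46000 = 0.1870; (46000−37800)/46000 = 0.1783; (46000−40400)/46000 = 0.1217.
Squared: 0.7561; 0.6540; 0.3652; 0.2329; 0.2084; 0.0874; 0.0350; 0.0318; 0.0148.
Sum = 2.385652; P₂ = 2.385652 / 11 = 0.217.

0.217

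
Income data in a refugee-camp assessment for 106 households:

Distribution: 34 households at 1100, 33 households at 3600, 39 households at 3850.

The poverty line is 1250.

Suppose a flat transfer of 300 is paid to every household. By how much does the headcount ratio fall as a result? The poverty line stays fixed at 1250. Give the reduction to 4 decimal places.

0.3208

Before: below the line — 34×1100; headcount ratio = 0.320755.
After the 300 transfer: below the line — none; headcount ratio = 0.000000.
Reduction = 0.320755 − 0.000000 = 0.3208.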